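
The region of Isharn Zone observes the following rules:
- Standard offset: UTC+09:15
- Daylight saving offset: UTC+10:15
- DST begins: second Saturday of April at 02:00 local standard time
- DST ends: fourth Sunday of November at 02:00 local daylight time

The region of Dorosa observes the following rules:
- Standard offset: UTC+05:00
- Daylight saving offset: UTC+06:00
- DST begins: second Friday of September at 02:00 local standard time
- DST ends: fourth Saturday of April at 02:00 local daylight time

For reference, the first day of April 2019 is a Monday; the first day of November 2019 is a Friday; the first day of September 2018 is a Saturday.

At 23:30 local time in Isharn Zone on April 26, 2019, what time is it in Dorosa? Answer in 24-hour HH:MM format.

19:15

1 April 2019 is a Monday, so the first Saturday is April 6 and the second is April 13.
1 November 2019 is a Friday, so the first Sunday is November 3 and the fourth is November 24.
Daylight saving runs 13 April – 24 November; April 26, 2019 is inside that window, so Isharn Zone is at UTC+10:15.
23:30 Isharn Zone − 10h15m = 13:15 UTC.
1 September 2018 is a Saturday, so the first Friday is September 7 and the second is September 14.
1 April 2019 is a Monday, so the first Saturday is April 6 and the fourth is April 27.
At the standard offset (UTC+05:00), 13:15 UTC + 5h = 18:15 Dorosa standard time.
The standard-time date in Dorosa, April 26, 2019, lies within the daylight-saving period (14 September 2018 – 27 April 2019), so Dorosa is on daylight time, UTC+06:00.
13:15 UTC + 6h = 19:15 Dorosa.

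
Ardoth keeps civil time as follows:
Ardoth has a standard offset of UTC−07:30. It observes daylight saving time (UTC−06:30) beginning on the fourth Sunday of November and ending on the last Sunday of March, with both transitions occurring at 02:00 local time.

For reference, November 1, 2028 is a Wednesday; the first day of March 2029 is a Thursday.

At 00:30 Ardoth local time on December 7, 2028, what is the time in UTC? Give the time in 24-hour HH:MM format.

07:00

1 November 2028 is a Wednesday, so the first Sunday is November 5 and the fourth is November 26.
1 March 2029 is a Thursday, so Sundays fall on 4, 11, 18, 25; the last is March 25.
Daylight saving runs 26 November 2028 – 25 March 2029; December 7, 2028 is inside that window, so Ardoth is at UTC−06:30.
00:30 local + 6h30m = 07:00 UTC.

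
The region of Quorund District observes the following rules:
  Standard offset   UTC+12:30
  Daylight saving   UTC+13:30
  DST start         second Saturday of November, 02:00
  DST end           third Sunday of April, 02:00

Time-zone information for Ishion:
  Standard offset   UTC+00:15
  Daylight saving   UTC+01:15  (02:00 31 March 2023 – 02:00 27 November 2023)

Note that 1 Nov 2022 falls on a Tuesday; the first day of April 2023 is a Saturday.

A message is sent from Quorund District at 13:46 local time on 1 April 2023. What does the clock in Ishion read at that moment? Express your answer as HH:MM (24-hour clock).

1 November 2022 is a Tuesday, so the first Saturday is November 5 and the second is November 12.
1 April 2023 is a Saturday, so the first Sunday is April 2 and the third is April 16.
1 April 2023 falls between 12 November 2022 and 16 April 2023, so daylight saving is in effect and Quorund District is at UTC+13:30.
13:46 Quorund District − 13h30m = 00:16 UTC.
At the standard offset (UTC+00:15), 00:16 UTC + 0h15m = 00:31 Ishion standard time.
The standard-time date in Ishion, 1 April 2023, lies within the daylight-saving period (31 March – 27 November), so Ishion is on daylight time, UTC+01:15.
00:16 UTC + 1h15m = 01:31 Ishion.

01:31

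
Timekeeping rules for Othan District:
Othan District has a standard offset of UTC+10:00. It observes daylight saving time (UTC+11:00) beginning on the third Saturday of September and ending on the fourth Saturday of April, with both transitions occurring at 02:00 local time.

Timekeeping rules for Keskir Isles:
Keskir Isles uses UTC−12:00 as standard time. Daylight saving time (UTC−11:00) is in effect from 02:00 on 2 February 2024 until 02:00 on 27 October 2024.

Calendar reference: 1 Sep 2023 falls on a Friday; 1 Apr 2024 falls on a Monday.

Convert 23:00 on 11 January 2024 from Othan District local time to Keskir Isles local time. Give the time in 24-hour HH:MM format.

1 September 2023 is a Friday, so the first Saturday is September 2 and the third is September 16.
1 April 2024 is a Monday, so the first Saturday is April 6 and the fourth is April 27.
11 January 2024 falls between 16 September 2023 and 27 April 2024, so daylight saving is in effect and Othan District is at UTC+11:00.
23:00 Othan District − 11h = 12:00 UTC.
At the standard offset (UTC−12:00), 12:00 UTC − 12h = 00:00 Keskir Isles standard time.
The standard-time date in Keskir Isles, 11 January 2024, is outside the daylight-saving period (2 February – 27 October), so Keskir Isles is on standard time, UTC−12:00.
12:00 UTC − 12h = 00:00 Keskir Isles.

00:00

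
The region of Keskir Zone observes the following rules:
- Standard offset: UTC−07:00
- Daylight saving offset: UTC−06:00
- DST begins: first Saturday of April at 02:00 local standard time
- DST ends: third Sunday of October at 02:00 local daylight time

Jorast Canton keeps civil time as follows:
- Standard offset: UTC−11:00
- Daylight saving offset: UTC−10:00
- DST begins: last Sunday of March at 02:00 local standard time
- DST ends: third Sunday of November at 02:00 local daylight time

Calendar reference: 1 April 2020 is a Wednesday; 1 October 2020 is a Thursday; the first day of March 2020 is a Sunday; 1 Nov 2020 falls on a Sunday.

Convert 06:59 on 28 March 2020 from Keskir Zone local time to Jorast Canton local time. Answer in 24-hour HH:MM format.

1 April 2020 is a Wednesday, so the first Saturday is April 4.
1 October 2020 is a Thursday, so the first Sunday is October 4 and the third is October 18.
28 March 2020 is outside the daylight-saving period (4 April – 18 October), so Keskir Zone is on standard time, UTC−07:00.
06:59 Keskir Zone + 7h = 13:59 UTC.
1 March 2020 is a Sunday, so Sundays fall on 1, 8, 15, 22, 29; the last is March 29.
1 November 2020 is a Sunday, so the first Sunday is November 1 and the third is November 15.
At the standard offset (UTC−11:00), 13:59 UTC − 11h = 02:59 Jorast Canton standard time.
The standard-time date in Jorast Canton, 28 March 2020, is outside the daylight-saving period (29 March – 15 November), so Jorast Canton is on standard time, UTC−11:00.
13:59 UTC − 11h = 02:59 Jorast Canton.

02:59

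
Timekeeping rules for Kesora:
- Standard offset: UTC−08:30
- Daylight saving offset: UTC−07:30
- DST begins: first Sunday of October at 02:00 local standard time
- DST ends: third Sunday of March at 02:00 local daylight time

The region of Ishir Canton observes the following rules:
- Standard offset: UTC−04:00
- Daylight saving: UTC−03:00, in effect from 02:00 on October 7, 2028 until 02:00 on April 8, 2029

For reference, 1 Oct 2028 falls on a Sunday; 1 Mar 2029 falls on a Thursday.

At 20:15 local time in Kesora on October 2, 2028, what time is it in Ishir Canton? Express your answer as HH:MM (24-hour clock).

23:45

1 October 2028 is a Sunday, so the first Sunday is October 1.
1 March 2029 is a Thursday, so the first Sunday is March 4 and the third is March 18.
Daylight saving runs 1 October 2028 – 18 March 2029; October 2, 2028 is inside that window, so Kesora is at UTC−07:30.
20:15 Kesora + 7h30m = 03:45 UTC (rolling into the next day, 3 October 2028).
At the standard offset (UTC−04:00), 03:45 UTC − 4h = 23:45 Ishir Canton standard time (rolling into the previous day, 2 October 2028).
Daylight saving runs 7 October 2028 – 8 April 2029; the standard-time date in Ishir Canton, October 2, 2028, is outside that window, so Ishir Canton is on standard time at UTC−04:00.
03:45 UTC − 4h = 23:45 Ishir Canton (rolling into the previous day, 2 October 2028).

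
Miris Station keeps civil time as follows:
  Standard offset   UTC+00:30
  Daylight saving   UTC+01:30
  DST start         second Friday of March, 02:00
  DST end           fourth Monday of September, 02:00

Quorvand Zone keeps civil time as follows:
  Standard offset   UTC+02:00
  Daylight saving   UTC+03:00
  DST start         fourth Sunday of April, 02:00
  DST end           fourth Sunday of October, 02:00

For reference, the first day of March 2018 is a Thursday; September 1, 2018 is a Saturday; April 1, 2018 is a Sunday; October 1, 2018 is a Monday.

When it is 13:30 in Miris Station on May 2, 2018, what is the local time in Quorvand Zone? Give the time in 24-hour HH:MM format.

15:00

1 March 2018 is a Thursday, so the first Friday is March 2 and the second is March 9.
1 September 2018 is a Saturday, so the first Monday is September 3 and the fourth is September 24.
Daylight saving runs 9 March – 24 September; May 2, 2018 is inside that window, so Miris Station is at UTC+01:30.
13:30 Miris Station − 1h30m = 12:00 UTC.
1 April 2018 is a Sunday, so the first Sunday is April 1 and the fourth is April 22.
1 October 2018 is a Monday, so the first Sunday is October 7 and the fourth is October 28.
At the standard offset (UTC+02:00), 12:00 UTC + 2h = 14:00 Quorvand Zone standard time.
The standard-time date in Quorvand Zone, May 2, 2018, lies within the daylight-saving period (22 April – 28 October), so Quorvand Zone is on daylight time, UTC+03:00.
12:00 UTC + 3h = 15:00 Quorvand Zone.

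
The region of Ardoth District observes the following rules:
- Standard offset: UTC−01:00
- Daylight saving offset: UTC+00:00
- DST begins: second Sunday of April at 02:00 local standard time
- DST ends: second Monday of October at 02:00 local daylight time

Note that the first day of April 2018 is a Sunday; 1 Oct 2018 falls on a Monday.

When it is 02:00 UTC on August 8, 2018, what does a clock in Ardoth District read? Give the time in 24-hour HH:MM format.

02:00

1 April 2018 is a Sunday, so the first Sunday is April 1 and the second is April 8.
1 October 2018 is a Monday, so the first Monday is October 1 and the second is October 8.
At the standard offset (UTC−01:00), 02:00 UTC − 1h = 01:00 Ardoth District standard time.
Daylight saving runs 8 April – 8 October; the standard-time date in Ardoth District, August 8, 2018, is inside that window, so Ardoth District is at UTC+00:00.
02:00 UTC + 0h = 02:00 local.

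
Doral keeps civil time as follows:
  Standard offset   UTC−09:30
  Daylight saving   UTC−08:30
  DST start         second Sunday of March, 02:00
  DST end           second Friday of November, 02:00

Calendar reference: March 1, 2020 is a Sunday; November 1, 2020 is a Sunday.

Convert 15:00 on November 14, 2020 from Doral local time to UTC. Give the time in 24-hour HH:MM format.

1 March 2020 is a Sunday, so the first Sunday is March 1 and the second is March 8.
1 November 2020 is a Sunday, so the first Friday is November 6 and the second is November 13.
Daylight saving runs 8 March – 13 November; November 14, 2020 is outside that window, so Doral is on standard time at UTC−09:30.
15:00 local + 9h30m = 00:30 UTC (rolling into the next day, 15 November 2020).

00:30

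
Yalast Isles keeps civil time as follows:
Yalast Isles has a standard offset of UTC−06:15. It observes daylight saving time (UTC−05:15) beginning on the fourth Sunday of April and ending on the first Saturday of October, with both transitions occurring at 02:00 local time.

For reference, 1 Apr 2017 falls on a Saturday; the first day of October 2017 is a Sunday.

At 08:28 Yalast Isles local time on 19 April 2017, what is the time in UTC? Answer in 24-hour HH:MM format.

1 April 2017 is a Saturday, so the first Sunday is April 2 and the fourth is April 23.
1 October 2017 is a Sunday, so the first Saturday is October 7.
19 April 2017 does not fall between 23 April and 7 October, so daylight saving is not in effect and Yalast Isles is at UTC−06:15.
08:28 local + 6h15m = 14:43 UTC.

14:43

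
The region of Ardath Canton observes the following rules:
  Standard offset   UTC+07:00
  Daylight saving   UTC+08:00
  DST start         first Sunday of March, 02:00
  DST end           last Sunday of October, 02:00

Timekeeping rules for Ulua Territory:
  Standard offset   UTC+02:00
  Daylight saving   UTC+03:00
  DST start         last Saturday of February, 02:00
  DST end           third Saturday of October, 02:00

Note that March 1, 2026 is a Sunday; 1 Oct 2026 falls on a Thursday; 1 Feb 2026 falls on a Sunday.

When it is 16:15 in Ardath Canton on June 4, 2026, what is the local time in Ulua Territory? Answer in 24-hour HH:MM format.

11:15

1 March 2026 is a Sunday, so the first Sunday is March 1.
1 October 2026 is a Thursday, so Sundays fall on 4, 11, 18, 25; the last is October 25.
June 4, 2026 lies within the daylight-saving period (1 March – 25 October), so Ardath Canton is on daylight time, UTC+08:00.
16:15 Ardath Canton − 8h = 08:15 UTC.
1 February 2026 is a Sunday, so Saturdays fall on 7, 14, 21, 28; the last is February 28.
1 October 2026 is a Thursday, so the first Saturday is October 3 and the third is October 17.
At the standard offset (UTC+02:00), 08:15 UTC + 2h = 10:15 Ulua Territory standard time.
The standard-time date in Ulua Territory, June 4, 2026, falls between 28 February and 17 October, so daylight saving is in effect and Ulua Territory is at UTC+03:00.
08:15 UTC + 3h = 11:15 Ulua Territory.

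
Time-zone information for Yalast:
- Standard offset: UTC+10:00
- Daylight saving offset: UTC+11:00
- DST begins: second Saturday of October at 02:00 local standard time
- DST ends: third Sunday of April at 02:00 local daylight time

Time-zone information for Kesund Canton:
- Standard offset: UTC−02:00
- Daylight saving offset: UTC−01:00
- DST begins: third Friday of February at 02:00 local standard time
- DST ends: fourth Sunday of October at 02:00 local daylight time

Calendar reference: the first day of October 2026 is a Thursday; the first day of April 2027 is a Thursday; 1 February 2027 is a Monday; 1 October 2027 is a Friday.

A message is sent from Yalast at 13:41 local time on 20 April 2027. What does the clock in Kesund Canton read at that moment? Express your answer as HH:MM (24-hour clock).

02:41

1 October 2026 is a Thursday, so the first Saturday is October 3 and the second is October 10.
1 April 2027 is a Thursday, so the first Sunday is April 4 and the third is April 18.
20 April 2027 is outside the daylight-saving period (10 October 2026 – 18 April 2027), so Yalast is on standard time, UTC+10:00.
13:41 Yalast − 10h = 03:41 UTC.
1 February 2027 is a Monday, so the first Friday is February 5 and the third is February 19.
1 October 2027 is a Friday, so the first Sunday is October 3 and the fourth is October 24.
At the standard offset (UTC−02:00), 03:41 UTC − 2h = 01:41 Kesund Canton standard time.
The standard-time date in Kesund Canton, 20 April 2027, lies within the daylight-saving period (19 February – 24 October), so Kesund Canton is on daylight time, UTC−01:00.
03:41 UTC − 1h = 02:41 Kesund Canton.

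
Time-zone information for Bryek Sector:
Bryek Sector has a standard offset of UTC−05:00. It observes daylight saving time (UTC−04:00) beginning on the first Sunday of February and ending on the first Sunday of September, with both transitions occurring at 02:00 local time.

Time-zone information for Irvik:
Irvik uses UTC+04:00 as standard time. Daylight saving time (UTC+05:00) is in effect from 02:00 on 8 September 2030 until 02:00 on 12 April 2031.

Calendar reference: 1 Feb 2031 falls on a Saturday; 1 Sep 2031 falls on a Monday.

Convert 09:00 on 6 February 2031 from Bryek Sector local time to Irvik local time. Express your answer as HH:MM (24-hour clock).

1 February 2031 is a Saturday, so the first Sunday is February 2.
1 September 2031 is a Monday, so the first Sunday is September 7.
6 February 2031 falls between 2 February and 7 September, so daylight saving is in effect and Bryek Sector is at UTC−04:00.
09:00 Bryek Sector + 4h = 13:00 UTC.
At the standard offset (UTC+04:00), 13:00 UTC + 4h = 17:00 Irvik standard time.
Daylight saving runs 8 September 2030 – 12 April 2031; the standard-time date in Irvik, 6 February 2031, is inside that window, so Irvik is at UTC+05:00.
13:00 UTC + 5h = 18:00 Irvik.

18:00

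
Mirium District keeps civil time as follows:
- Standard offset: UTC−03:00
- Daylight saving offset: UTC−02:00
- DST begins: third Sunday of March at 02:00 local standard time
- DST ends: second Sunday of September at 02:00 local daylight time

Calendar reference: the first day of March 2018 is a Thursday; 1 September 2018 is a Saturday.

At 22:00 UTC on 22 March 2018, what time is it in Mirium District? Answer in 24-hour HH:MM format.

1 March 2018 is a Thursday, so the first Sunday is March 4 and the third is March 18.
1 September 2018 is a Saturday, so the first Sunday is September 2 and the second is September 9.
At the standard offset (UTC−03:00), 22:00 UTC − 3h = 19:00 Mirium District standard time.
The standard-time date in Mirium District, 22 March 2018, falls between 18 March and 9 September, so daylight saving is in effect and Mirium District is at UTC−02:00.
22:00 UTC − 2h = 20:00 local.

20:00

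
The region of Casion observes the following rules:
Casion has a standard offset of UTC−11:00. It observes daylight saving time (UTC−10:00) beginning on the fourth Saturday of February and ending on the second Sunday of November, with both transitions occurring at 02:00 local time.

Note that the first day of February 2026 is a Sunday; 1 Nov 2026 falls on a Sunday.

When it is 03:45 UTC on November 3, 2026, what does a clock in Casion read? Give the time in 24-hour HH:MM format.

17:45

1 February 2026 is a Sunday, so the first Saturday is February 7 and the fourth is February 28.
1 November 2026 is a Sunday, so the first Sunday is November 1 and the second is November 8.
At the standard offset (UTC−11:00), 03:45 UTC − 11h = 16:45 Casion standard time (rolling into the previous day, 2 November 2026).
The standard-time date in Casion, November 2, 2026, lies within the daylight-saving period (28 February – 8 November), so Casion is on daylight time, UTC−10:00.
03:45 UTC − 10h = 17:45 local (rolling into the previous day, 2 November 2026).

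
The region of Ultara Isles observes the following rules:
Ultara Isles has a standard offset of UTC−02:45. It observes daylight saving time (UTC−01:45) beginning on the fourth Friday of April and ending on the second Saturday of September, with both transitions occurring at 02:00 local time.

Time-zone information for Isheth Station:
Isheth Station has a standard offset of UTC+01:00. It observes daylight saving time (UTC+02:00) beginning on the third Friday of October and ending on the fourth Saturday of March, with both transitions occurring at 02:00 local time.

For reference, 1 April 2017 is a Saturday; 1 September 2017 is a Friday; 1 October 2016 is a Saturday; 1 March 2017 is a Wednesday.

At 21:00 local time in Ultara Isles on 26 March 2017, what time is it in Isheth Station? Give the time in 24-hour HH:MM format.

1 April 2017 is a Saturday, so the first Friday is April 7 and the fourth is April 28.
1 September 2017 is a Friday, so the first Saturday is September 2 and the second is September 9.
26 March 2017 does not fall between 28 April and 9 September, so daylight saving is not in effect and Ultara Isles is at UTC−02:45.
21:00 Ultara Isles + 2h45m = 23:45 UTC.
1 October 2016 is a Saturday, so the first Friday is October 7 and the third is October 21.
1 March 2017 is a Wednesday, so the first Saturday is March 4 and the fourth is March 25.
At the standard offset (UTC+01:00), 23:45 UTC + 1h = 00:45 Isheth Station standard time (rolling into the next day, 27 March 2017).
Daylight saving runs 21 October 2016 – 25 March 2017; the standard-time date in Isheth Station, 27 March 2017, is outside that window, so Isheth Station is on standard time at UTC+01:00.
23:45 UTC + 1h = 00:45 Isheth Station (rolling into the next day, 27 March 2017).

00:45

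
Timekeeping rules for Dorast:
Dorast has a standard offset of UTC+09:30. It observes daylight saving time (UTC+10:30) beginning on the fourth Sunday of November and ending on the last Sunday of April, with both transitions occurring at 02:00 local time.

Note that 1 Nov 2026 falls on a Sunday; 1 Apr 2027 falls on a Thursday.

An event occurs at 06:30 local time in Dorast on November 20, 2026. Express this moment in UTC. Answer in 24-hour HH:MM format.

1 November 2026 is a Sunday, so the first Sunday is November 1 and the fourth is November 22.
1 April 2027 is a Thursday, so Sundays fall on 4, 11, 18, 25; the last is April 25.
November 20, 2026 does not fall between 22 November 2026 and 25 April 2027, so daylight saving is not in effect and Dorast is at UTC+09:30.
06:30 local − 9h30m = 21:00 UTC (rolling into the previous day, 19 November 2026).

21:00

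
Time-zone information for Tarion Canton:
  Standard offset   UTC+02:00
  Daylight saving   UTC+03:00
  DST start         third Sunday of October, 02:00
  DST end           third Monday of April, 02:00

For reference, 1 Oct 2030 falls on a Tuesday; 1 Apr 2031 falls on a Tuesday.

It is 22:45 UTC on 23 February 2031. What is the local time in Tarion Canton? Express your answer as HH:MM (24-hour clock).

1 October 2030 is a Tuesday, so the first Sunday is October 6 and the third is October 20.
1 April 2031 is a Tuesday, so the first Monday is April 7 and the third is April 21.
At the standard offset (UTC+02:00), 22:45 UTC + 2h = 00:45 Tarion Canton standard time (rolling into the next day, 24 February 2031).
Daylight saving runs 20 October 2030 – 21 April 2031; the standard-time date in Tarion Canton, 24 February 2031, is inside that window, so Tarion Canton is at UTC+03:00.
22:45 UTC + 3h = 01:45 local (rolling into the next day, 24 February 2031).

01:45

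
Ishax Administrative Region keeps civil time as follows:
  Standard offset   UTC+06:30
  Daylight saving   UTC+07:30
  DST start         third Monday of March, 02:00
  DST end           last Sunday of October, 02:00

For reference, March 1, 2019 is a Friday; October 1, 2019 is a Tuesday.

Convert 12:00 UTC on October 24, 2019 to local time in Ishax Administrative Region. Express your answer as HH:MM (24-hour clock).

1 March 2019 is a Friday, so the first Monday is March 4 and the third is March 18.
1 October 2019 is a Tuesday, so Sundays fall on 6, 13, 20, 27; the last is October 27.
At the standard offset (UTC+06:30), 12:00 UTC + 6h30m = 18:30 Ishax Administrative Region standard time.
The standard-time date in Ishax Administrative Region, October 24, 2019, lies within the daylight-saving period (18 March – 27 October), so Ishax Administrative Region is on daylight time, UTC+07:30.
12:00 UTC + 7h30m = 19:30 local.

19:30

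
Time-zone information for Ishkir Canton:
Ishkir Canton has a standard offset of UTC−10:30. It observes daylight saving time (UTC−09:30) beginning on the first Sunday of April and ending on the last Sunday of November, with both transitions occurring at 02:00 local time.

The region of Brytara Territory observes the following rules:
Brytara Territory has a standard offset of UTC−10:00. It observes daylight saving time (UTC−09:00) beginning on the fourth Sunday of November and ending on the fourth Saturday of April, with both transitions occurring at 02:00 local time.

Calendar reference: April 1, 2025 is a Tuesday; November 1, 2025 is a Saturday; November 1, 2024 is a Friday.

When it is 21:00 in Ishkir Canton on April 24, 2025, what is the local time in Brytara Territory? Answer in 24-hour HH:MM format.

1 April 2025 is a Tuesday, so the first Sunday is April 6.
1 November 2025 is a Saturday, so Sundays fall on 2, 9, 16, 23, 30; the last is November 30.
April 24, 2025 falls between 6 April and 30 November, so daylight saving is in effect and Ishkir Canton is at UTC−09:30.
21:00 Ishkir Canton + 9h30m = 06:30 UTC (rolling into the next day, 25 April 2025).
1 November 2024 is a Friday, so the first Sunday is November 3 and the fourth is November 24.
1 April 2025 is a Tuesday, so the first Saturday is April 5 and the fourth is April 26.
At the standard offset (UTC−10:00), 06:30 UTC − 10h = 20:30 Brytara Territory standard time (rolling into the previous day, 24 April 2025).
The standard-time date in Brytara Territory, April 24, 2025, falls between 24 November 2024 and 26 April 2025, so daylight saving is in effect and Brytara Territory is at UTC−09:00.
06:30 UTC − 9h = 21:30 Brytara Territory (rolling into the previous day, 24 April 2025).

21:30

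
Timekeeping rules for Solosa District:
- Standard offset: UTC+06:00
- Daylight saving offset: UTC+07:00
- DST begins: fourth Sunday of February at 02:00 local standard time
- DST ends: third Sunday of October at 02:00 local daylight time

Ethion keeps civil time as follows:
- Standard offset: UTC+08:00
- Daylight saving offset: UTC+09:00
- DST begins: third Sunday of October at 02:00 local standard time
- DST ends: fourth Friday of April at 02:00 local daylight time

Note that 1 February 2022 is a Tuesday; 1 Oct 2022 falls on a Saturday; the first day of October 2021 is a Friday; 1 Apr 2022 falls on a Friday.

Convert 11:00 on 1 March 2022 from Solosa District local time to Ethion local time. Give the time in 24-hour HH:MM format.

13:00

1 February 2022 is a Tuesday, so the first Sunday is February 6 and the fourth is February 27.
1 October 2022 is a Saturday, so the first Sunday is October 2 and the third is October 16.
1 March 2022 falls between 27 February and 16 October, so daylight saving is in effect and Solosa District is at UTC+07:00.
11:00 Solosa District − 7h = 04:00 UTC.
1 October 2021 is a Friday, so the first Sunday is October 3 and the third is October 17.
1 April 2022 is a Friday, so the first Friday is April 1 and the fourth is April 22.
At the standard offset (UTC+08:00), 04:00 UTC + 8h = 12:00 Ethion standard time.
The standard-time date in Ethion, 1 March 2022, lies within the daylight-saving period (17 October 2021 – 22 April 2022), so Ethion is on daylight time, UTC+09:00.
04:00 UTC + 9h = 13:00 Ethion.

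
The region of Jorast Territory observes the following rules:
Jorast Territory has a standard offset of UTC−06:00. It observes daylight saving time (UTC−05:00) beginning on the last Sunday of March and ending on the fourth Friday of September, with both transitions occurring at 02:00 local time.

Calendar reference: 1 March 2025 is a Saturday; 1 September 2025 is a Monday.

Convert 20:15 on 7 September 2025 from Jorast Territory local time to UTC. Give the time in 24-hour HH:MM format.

1 March 2025 is a Saturday, so Sundays fall on 2, 9, 16, 23, 30; the last is March 30.
1 September 2025 is a Monday, so the first Friday is September 5 and the fourth is September 26.
7 September 2025 lies within the daylight-saving period (30 March – 26 September), so Jorast Territory is on daylight time, UTC−05:00.
20:15 local + 5h = 01:15 UTC (rolling into the next day, 8 September 2025).

01:15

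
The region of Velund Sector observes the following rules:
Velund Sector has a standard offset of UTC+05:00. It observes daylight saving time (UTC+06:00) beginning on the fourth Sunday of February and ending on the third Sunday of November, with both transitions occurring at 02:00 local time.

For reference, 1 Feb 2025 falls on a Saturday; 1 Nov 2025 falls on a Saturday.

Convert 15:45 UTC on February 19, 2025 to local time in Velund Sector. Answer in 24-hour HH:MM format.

20:45

1 February 2025 is a Saturday, so the first Sunday is February 2 and the fourth is February 23.
1 November 2025 is a Saturday, so the first Sunday is November 2 and the third is November 16.
At the standard offset (UTC+05:00), 15:45 UTC + 5h = 20:45 Velund Sector standard time.
The standard-time date in Velund Sector, February 19, 2025, does not fall between 23 February and 16 November, so daylight saving is not in effect and Velund Sector is at UTC+05:00.
15:45 UTC + 5h = 20:45 local.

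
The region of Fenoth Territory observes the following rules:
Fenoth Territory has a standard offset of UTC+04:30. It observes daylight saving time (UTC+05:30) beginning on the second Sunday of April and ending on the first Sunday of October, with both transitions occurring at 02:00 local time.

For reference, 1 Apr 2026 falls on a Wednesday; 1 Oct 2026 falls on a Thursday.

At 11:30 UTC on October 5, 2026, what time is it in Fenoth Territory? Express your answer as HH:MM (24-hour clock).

16:00

1 April 2026 is a Wednesday, so the first Sunday is April 5 and the second is April 12.
1 October 2026 is a Thursday, so the first Sunday is October 4.
At the standard offset (UTC+04:30), 11:30 UTC + 4h30m = 16:00 Fenoth Territory standard time.
The standard-time date in Fenoth Territory, October 5, 2026, is outside the daylight-saving period (12 April – 4 October), so Fenoth Territory is on standard time, UTC+04:30.
11:30 UTC + 4h30m = 16:00 local.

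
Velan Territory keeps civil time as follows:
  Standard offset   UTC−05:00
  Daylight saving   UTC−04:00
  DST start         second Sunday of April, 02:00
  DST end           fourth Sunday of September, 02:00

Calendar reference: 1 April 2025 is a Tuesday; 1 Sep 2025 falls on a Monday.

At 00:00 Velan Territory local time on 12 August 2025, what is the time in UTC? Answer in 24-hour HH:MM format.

1 April 2025 is a Tuesday, so the first Sunday is April 6 and the second is April 13.
1 September 2025 is a Monday, so the first Sunday is September 7 and the fourth is September 28.
12 August 2025 falls between 13 April and 28 September, so daylight saving is in effect and Velan Territory is at UTC−04:00.
00:00 local + 4h = 04:00 UTC.

04:00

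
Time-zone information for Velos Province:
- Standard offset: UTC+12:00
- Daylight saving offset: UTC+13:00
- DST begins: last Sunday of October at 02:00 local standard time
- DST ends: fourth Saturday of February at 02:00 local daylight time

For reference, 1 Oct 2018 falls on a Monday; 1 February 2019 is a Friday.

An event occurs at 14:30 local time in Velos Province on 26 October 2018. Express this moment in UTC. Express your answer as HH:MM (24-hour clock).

02:30

1 October 2018 is a Monday, so Sundays fall on 7, 14, 21, 28; the last is October 28.
1 February 2019 is a Friday, so the first Saturday is February 2 and the fourth is February 23.
26 October 2018 does not fall between 28 October 2018 and 23 February 2019, so daylight saving is not in effect and Velos Province is at UTC+12:00.
14:30 local − 12h = 02:30 UTC.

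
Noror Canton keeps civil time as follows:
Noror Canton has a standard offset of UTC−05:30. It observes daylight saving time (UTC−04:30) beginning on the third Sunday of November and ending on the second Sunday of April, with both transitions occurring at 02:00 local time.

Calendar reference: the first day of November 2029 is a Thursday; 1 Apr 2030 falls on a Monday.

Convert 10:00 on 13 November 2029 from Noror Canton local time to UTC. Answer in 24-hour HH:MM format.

1 November 2029 is a Thursday, so the first Sunday is November 4 and the third is November 18.
1 April 2030 is a Monday, so the first Sunday is April 7 and the second is April 14.
13 November 2029 is outside the daylight-saving period (18 November 2029 – 14 April 2030), so Noror Canton is on standard time, UTC−05:30.
10:00 local + 5h30m = 15:30 UTC.

15:30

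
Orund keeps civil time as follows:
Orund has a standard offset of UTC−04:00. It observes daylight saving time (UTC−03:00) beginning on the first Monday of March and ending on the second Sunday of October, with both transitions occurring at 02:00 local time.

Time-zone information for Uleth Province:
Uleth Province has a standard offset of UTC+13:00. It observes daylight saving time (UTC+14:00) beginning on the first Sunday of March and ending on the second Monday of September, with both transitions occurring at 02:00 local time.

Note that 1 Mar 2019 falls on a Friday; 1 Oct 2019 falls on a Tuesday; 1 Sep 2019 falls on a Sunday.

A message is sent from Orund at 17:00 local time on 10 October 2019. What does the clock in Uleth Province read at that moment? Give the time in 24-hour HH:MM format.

09:00

1 March 2019 is a Friday, so the first Monday is March 4.
1 October 2019 is a Tuesday, so the first Sunday is October 6 and the second is October 13.
Daylight saving runs 4 March – 13 October; 10 October 2019 is inside that window, so Orund is at UTC−03:00.
17:00 Orund + 3h = 20:00 UTC.
1 March 2019 is a Friday, so the first Sunday is March 3.
1 September 2019 is a Sunday, so the first Monday is September 2 and the second is September 9.
At the standard offset (UTC+13:00), 20:00 UTC + 13h = 09:00 Uleth Province standard time (rolling into the next day, 11 October 2019).
The standard-time date in Uleth Province, 11 October 2019, is outside the daylight-saving period (3 March – 9 September), so Uleth Province is on standard time, UTC+13:00.
20:00 UTC + 13h = 09:00 Uleth Province (rolling into the next day, 11 October 2019).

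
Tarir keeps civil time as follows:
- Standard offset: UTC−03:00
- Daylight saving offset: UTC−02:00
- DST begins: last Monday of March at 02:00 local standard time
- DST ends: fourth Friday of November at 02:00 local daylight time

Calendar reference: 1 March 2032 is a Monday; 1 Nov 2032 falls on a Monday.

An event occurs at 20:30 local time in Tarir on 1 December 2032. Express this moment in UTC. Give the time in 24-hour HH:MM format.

23:30

1 March 2032 is a Monday, so Mondays fall on 1, 8, 15, 22, 29; the last is March 29.
1 November 2032 is a Monday, so the first Friday is November 5 and the fourth is November 26.
Daylight saving runs 29 March – 26 November; 1 December 2032 is outside that window, so Tarir is on standard time at UTC−03:00.
20:30 local + 3h = 23:30 UTC.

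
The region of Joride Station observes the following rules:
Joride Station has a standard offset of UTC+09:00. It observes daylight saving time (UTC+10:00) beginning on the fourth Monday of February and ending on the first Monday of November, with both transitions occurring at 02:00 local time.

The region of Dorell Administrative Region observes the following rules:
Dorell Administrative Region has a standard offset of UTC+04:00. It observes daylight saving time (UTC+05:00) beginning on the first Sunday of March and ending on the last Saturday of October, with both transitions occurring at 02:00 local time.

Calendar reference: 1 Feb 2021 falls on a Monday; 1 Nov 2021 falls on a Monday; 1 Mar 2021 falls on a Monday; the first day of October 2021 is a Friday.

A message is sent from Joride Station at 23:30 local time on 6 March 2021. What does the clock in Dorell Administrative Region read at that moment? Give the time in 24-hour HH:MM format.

1 February 2021 is a Monday, so the first Monday is February 1 and the fourth is February 22.
1 November 2021 is a Monday, so the first Monday is November 1.
6 March 2021 lies within the daylight-saving period (22 February – 1 November), so Joride Station is on daylight time, UTC+10:00.
23:30 Joride Station − 10h = 13:30 UTC.
1 March 2021 is a Monday, so the first Sunday is March 7.
1 October 2021 is a Friday, so Saturdays fall on 2, 9, 16, 23, 30; the last is October 30.
At the standard offset (UTC+04:00), 13:30 UTC + 4h = 17:30 Dorell Administrative Region standard time.
The standard-time date in Dorell Administrative Region, 6 March 2021, does not fall between 7 March and 30 October, so daylight saving is not in effect and Dorell Administrative Region is at UTC+04:00.
13:30 UTC + 4h = 17:30 Dorell Administrative Region.

17:30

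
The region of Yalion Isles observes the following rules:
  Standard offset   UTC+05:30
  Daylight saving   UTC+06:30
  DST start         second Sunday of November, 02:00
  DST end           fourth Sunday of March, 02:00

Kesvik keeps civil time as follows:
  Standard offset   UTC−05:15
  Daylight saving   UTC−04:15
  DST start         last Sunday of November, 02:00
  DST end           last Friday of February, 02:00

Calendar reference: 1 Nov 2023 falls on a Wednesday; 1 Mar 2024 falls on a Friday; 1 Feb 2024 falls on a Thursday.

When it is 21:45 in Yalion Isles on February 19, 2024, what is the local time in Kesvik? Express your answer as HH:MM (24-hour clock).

1 November 2023 is a Wednesday, so the first Sunday is November 5 and the second is November 12.
1 March 2024 is a Friday, so the first Sunday is March 3 and the fourth is March 24.
February 19, 2024 falls between 12 November 2023 and 24 March 2024, so daylight saving is in effect and Yalion Isles is at UTC+06:30.
21:45 Yalion Isles − 6h30m = 15:15 UTC.
1 November 2023 is a Wednesday, so Sundays fall on 5, 12, 19, 26; the last is November 26.
1 February 2024 is a Thursday, so Fridays fall on 2, 9, 16, 23; the last is February 23.
At the standard offset (UTC−05:15), 15:15 UTC − 5h15m = 10:00 Kesvik standard time.
The standard-time date in Kesvik, February 19, 2024, falls between 26 November 2023 and 23 February 2024, so daylight saving is in effect and Kesvik is at UTC−04:15.
15:15 UTC − 4h15m = 11:00 Kesvik.

11:00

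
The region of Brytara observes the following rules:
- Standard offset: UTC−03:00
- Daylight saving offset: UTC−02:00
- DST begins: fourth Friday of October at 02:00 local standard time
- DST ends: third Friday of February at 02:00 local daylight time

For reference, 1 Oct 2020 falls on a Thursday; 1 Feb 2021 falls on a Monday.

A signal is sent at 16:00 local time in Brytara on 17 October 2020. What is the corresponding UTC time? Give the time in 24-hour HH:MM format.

1 October 2020 is a Thursday, so the first Friday is October 2 and the fourth is October 23.
1 February 2021 is a Monday, so the first Friday is February 5 and the third is February 19.
Daylight saving runs 23 October 2020 – 19 February 2021; 17 October 2020 is outside that window, so Brytara is on standard time at UTC−03:00.
16:00 local + 3h = 19:00 UTC.

19:00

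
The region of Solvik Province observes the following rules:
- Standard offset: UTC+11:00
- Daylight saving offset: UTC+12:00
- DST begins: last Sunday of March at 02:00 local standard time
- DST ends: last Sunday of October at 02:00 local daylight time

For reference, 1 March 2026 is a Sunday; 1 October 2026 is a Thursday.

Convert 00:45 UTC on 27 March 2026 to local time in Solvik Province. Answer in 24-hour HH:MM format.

11:45

1 March 2026 is a Sunday, so Sundays fall on 1, 8, 15, 22, 29; the last is March 29.
1 October 2026 is a Thursday, so Sundays fall on 4, 11, 18, 25; the last is October 25.
At the standard offset (UTC+11:00), 00:45 UTC + 11h = 11:45 Solvik Province standard time.
The standard-time date in Solvik Province, 27 March 2026, is outside the daylight-saving period (29 March – 25 October), so Solvik Province is on standard time, UTC+11:00.
00:45 UTC + 11h = 11:45 local.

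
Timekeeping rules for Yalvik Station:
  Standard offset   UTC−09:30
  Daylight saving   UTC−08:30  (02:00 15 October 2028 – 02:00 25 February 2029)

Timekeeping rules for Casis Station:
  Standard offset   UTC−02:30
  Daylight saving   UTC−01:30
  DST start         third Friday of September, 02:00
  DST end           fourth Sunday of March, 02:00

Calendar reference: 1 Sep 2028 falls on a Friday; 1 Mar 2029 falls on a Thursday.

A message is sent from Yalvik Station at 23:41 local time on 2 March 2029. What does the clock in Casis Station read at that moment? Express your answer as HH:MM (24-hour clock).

2 March 2029 does not fall between 15 October 2028 and 25 February 2029, so daylight saving is not in effect and Yalvik Station is at UTC−09:30.
23:41 Yalvik Station + 9h30m = 09:11 UTC (rolling into the next day, 3 March 2029).
1 September 2028 is a Friday, so the first Friday is September 1 and the third is September 15.
1 March 2029 is a Thursday, so the first Sunday is March 4 and the fourth is March 25.
At the standard offset (UTC−02:30), 09:11 UTC − 2h30m = 06:41 Casis Station standard time.
The standard-time date in Casis Station, 3 March 2029, lies within the daylight-saving period (15 September 2028 – 25 March 2029), so Casis Station is on daylight time, UTC−01:30.
09:11 UTC − 1h30m = 07:41 Casis Station.

07:41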